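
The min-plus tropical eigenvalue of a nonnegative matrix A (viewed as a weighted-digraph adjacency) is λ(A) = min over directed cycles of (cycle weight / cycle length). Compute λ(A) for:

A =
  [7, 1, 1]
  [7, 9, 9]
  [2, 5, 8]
λ(A) = 3/2

Enumerate directed cycles and compute their means (weight / length). Sample:
  cycle 0 → 0: weight = 7, length = 1, mean = 7/1 ≈ 7.000
  cycle 1 → 1: weight = 9, length = 1, mean = 9/1 ≈ 9.000
  cycle 2 → 2: weight = 8, length = 1, mean = 8/1 ≈ 8.000
  cycle 0 → 1 → 0: weight = 8, length = 2, mean = 8/2 ≈ 4.000
  cycle 0 → 2 → 0: weight = 3, length = 2, mean = 3/2 ≈ 1.500
  cycle 1 → 0 → 1: weight = 8, length = 2, mean = 8/2 ≈ 4.000
Minimum mean = 1.500, attained e.g. along the cycle 0 → 2 → 0 with weight 3 and length 2. So λ(A) = 3/2 = 3/2.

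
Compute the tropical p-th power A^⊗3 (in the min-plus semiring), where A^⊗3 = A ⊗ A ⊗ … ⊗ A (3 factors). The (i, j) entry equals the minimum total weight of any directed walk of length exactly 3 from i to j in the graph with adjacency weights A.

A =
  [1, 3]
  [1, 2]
A^⊗3 =
  [3, 5]
  [3, 5]

Each entry (A^⊗3)_ij equals the minimum over all length-3 walks i = v_0 → v_1 → … → v_3 = j of Σ_t A[v_t][v_{t+1}]. For example, for (i, j) = (0, 1) we minimise over 4 possible intermediate vertex sequences; the minimum is 5, attained along the walk 0 → 0 → 0 → 1.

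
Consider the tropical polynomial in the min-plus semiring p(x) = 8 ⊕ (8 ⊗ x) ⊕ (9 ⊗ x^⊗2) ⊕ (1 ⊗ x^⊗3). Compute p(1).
p(1) = 4

A tropical monomial a ⊗ x^⊗i evaluates to a + i · x. Evaluating each term at x = 1:
  Term 0 contributes 8 + 0 · 1 = 8
  Term 1 contributes 8 + 1 · 1 = 9
  Term 2 contributes 9 + 2 · 1 = 11
  Term 3 contributes 1 + 3 · 1 = 4
p(1) = ⊕ of these = min[8, 9, 11, 4] = 4.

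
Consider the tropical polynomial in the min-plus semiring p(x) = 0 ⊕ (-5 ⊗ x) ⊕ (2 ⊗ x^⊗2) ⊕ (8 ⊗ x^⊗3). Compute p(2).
p(2) = -3

A tropical monomial a ⊗ x^⊗i evaluates to a + i · x. Evaluating each term at x = 2:
  Term 0 contributes 0 + 0 · 2 = 0
  Term 1 contributes -5 + 1 · 2 = -3
  Term 2 contributes 2 + 2 · 2 = 6
  Term 3 contributes 8 + 3 · 2 = 14
p(2) = ⊕ of these = min[0, -3, 6, 14] = -3.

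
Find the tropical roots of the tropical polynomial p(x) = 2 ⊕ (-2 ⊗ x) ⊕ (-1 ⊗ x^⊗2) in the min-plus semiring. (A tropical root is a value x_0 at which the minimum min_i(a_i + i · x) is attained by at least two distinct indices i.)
Roots: {-1, 4}

Each tropical root is a break point of the lower envelope of the lines y = a_i + i · x (there are 3 lines, with slopes 0, 1, ..., 2). Only the lines that attain the minimum somewhere contribute to roots; other lines are dominated. Here the surviving (envelope) indices are i = 2, i = 1, i = 0.
Intersections between consecutive envelope lines give the roots: for adjacent envelope indices i < j the intersection is x = (a_i − a_j) / (j − i). Reading off the sorted break points: {-1, 4}.
Verification: at each break x_0, at least two indices attain the minimum of min_i(a_i + i · x_0).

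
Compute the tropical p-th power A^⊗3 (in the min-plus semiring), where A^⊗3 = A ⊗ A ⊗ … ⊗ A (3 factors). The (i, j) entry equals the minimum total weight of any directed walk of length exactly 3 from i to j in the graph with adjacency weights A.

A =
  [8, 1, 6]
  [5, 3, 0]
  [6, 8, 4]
A^⊗3 =
  [7, 7, 4]
  [9, 7, 6]
  [12, 10, 7]

Each entry (A^⊗3)_ij equals the minimum over all length-3 walks i = v_0 → v_1 → … → v_3 = j of Σ_t A[v_t][v_{t+1}]. For example, for (i, j) = (0, 2) we minimise over 9 possible intermediate vertex sequences; the minimum is 4, attained along the walk 0 → 1 → 1 → 2.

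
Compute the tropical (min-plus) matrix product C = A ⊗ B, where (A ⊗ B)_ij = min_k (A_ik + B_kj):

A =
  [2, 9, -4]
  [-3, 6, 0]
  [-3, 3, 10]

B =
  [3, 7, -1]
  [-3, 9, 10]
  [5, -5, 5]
A ⊗ B =
  [1, -9, 1]
  [0, -5, -4]
  [0, 4, -4]

Apply the min-plus product entry-by-entry:
  C[0][0] = min over k of (A[0][0] + B[0][0] = 2 + 3 = 5, A[0][1] + B[1][0] = 9 + -3 = 6, A[0][2] + B[2][0] = -4 + 5 = 1) = 1 (attained at k = 2)
  C[0][1] = min over k of (A[0][0] + B[0][1] = 2 + 7 = 9, A[0][1] + B[1][1] = 9 + 9 = 18, A[0][2] + B[2][1] = -4 + -5 = -9) = -9 (attained at k = 2)
  C[0][2] = min over k of (A[0][0] + B[0][2] = 2 + -1 = 1, A[0][1] + B[1][2] = 9 + 10 = 19, A[0][2] + B[2][2] = -4 + 5 = 1) = 1 (attained at k = 0)
  C[1][0] = min over k of (A[1][0] + B[0][0] = -3 + 3 = 0, A[1][1] + B[1][0] = 6 + -3 = 3, A[1][2] + B[2][0] = 0 + 5 = 5) = 0 (attained at k = 0)
  C[1][1] = min over k of (A[1][0] + B[0][1] = -3 + 7 = 4, A[1][1] + B[1][1] = 6 + 9 = 15, A[1][2] + B[2][1] = 0 + -5 = -5) = -5 (attained at k = 2)
  C[1][2] = min over k of (A[1][0] + B[0][2] = -3 + -1 = -4, A[1][1] + B[1][2] = 6 + 10 = 16, A[1][2] + B[2][2] = 0 + 5 = 5) = -4 (attained at k = 0)
  C[2][0] = min over k of (A[2][0] + B[0][0] = -3 + 3 = 0, A[2][1] + B[1][0] = 3 + -3 = 0, A[2][2] + B[2][0] = 10 + 5 = 15) = 0 (attained at k = 0)
  C[2][1] = min over k of (A[2][0] + B[0][1] = -3 + 7 = 4, A[2][1] + B[1][1] = 3 + 9 = 12, A[2][2] + B[2][1] = 10 + -5 = 5) = 4 (attained at k = 0)
  C[2][2] = min over k of (A[2][0] + B[0][2] = -3 + -1 = -4, A[2][1] + B[1][2] = 3 + 10 = 13, A[2][2] + B[2][2] = 10 + 5 = 15) = -4 (attained at k = 0)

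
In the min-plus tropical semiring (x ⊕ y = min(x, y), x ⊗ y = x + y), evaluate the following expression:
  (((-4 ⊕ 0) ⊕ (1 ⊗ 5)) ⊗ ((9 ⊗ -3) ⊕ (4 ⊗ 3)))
(((-4 ⊕ 0) ⊕ (1 ⊗ 5)) ⊗ ((9 ⊗ -3) ⊕ (4 ⊗ 3))) = 2

Expand innermost to outermost. Recall ⊕ takes the minimum of its arguments and ⊗ takes their sum. Working out the expression (((-4 ⊕ 0) ⊕ (1 ⊗ 5)) ⊗ ((9 ⊗ -3) ⊕ (4 ⊗ 3))) gives 2.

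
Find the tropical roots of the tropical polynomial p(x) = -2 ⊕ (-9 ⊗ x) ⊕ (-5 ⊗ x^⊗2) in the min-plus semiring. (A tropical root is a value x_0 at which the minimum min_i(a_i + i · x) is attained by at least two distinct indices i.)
Roots: {-4, 7}

Each tropical root is a break point of the lower envelope of the lines y = a_i + i · x (there are 3 lines, with slopes 0, 1, ..., 2). Only the lines that attain the minimum somewhere contribute to roots; other lines are dominated. Here the surviving (envelope) indices are i = 2, i = 1, i = 0.
Intersections between consecutive envelope lines give the roots: for adjacent envelope indices i < j the intersection is x = (a_i − a_j) / (j − i). Reading off the sorted break points: {-4, 7}.
Verification: at each break x_0, at least two indices attain the minimum of min_i(a_i + i · x_0).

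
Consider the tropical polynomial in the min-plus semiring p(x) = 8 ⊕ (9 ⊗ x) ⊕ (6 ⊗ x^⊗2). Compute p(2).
p(2) = 8

A tropical monomial a ⊗ x^⊗i evaluates to a + i · x. Evaluating each term at x = 2:
  Term 0 contributes 8 + 0 · 2 = 8
  Term 1 contributes 9 + 1 · 2 = 11
  Term 2 contributes 6 + 2 · 2 = 10
p(2) = ⊕ of these = min[8, 11, 10] = 8.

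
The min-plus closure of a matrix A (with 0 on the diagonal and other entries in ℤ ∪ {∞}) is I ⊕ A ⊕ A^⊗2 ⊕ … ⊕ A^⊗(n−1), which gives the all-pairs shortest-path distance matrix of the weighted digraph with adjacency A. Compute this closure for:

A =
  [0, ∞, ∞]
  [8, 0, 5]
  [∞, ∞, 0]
Closure =
  [0, ∞, ∞]
  [8, 0, 5]
  [∞, ∞, 0]

This is the Floyd-Warshall all-pairs shortest-path computation. For each intermediate vertex k = 0, 1, …, 2, update dist[i][j] ← min(dist[i][j], dist[i][k] + dist[k][j]). The final matrix gives, for each (i, j), the minimum total weight of any directed path from i to j (possibly empty when i = j).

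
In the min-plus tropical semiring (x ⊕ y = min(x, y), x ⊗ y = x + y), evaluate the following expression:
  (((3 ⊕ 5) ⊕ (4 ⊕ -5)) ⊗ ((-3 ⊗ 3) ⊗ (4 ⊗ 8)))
(((3 ⊕ 5) ⊕ (4 ⊕ -5)) ⊗ ((-3 ⊗ 3) ⊗ (4 ⊗ 8))) = 7

Expand innermost to outermost. Recall ⊕ takes the minimum of its arguments and ⊗ takes their sum. Working out the expression (((3 ⊕ 5) ⊕ (4 ⊕ -5)) ⊗ ((-3 ⊗ 3) ⊗ (4 ⊗ 8))) gives 7.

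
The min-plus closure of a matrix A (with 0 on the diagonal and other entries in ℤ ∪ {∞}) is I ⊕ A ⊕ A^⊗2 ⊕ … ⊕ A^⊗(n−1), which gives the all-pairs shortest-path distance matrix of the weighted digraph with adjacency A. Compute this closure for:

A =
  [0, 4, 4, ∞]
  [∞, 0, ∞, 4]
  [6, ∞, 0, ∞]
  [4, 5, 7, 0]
Closure =
  [0, 4, 4, 8]
  [8, 0, 11, 4]
  [6, 10, 0, 14]
  [4, 5, 7, 0]

This is the Floyd-Warshall all-pairs shortest-path computation. For each intermediate vertex k = 0, 1, …, 3, update dist[i][j] ← min(dist[i][j], dist[i][k] + dist[k][j]). The final matrix gives, for each (i, j), the minimum total weight of any directed path from i to j (possibly empty when i = j).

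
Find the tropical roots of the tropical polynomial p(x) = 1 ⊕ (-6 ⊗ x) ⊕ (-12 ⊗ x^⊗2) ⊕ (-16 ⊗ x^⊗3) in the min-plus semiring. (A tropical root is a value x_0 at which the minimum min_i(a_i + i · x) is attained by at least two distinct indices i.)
Roots: {4, 6, 7}

Each tropical root is a break point of the lower envelope of the lines y = a_i + i · x (there are 4 lines, with slopes 0, 1, ..., 3). Only the lines that attain the minimum somewhere contribute to roots; other lines are dominated. Here the surviving (envelope) indices are i = 3, i = 2, i = 1, i = 0.
Intersections between consecutive envelope lines give the roots: for adjacent envelope indices i < j the intersection is x = (a_i − a_j) / (j − i). Reading off the sorted break points: {4, 6, 7}.
Verification: at each break x_0, at least two indices attain the minimum of min_i(a_i + i · x_0).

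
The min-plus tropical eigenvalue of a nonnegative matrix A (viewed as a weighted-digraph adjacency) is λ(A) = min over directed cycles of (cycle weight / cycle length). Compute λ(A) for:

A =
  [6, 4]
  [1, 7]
λ(A) = 5/2

Enumerate directed cycles and compute their means (weight / length). Sample:
  cycle 0 → 0: weight = 6, length = 1, mean = 6/1 ≈ 6.000
  cycle 1 → 1: weight = 7, length = 1, mean = 7/1 ≈ 7.000
  cycle 0 → 1 → 0: weight = 5, length = 2, mean = 5/2 ≈ 2.500
  cycle 1 → 0 → 1: weight = 5, length = 2, mean = 5/2 ≈ 2.500
Minimum mean = 2.500, attained e.g. along the cycle 0 → 1 → 0 with weight 5 and length 2. So λ(A) = 5/2 = 5/2.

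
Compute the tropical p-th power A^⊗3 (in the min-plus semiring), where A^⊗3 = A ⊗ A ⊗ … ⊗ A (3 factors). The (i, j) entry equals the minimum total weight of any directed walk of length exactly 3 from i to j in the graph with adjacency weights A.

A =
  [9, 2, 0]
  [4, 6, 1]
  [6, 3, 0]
A^⊗3 =
  [6, 3, 0]
  [7, 4, 1]
  [6, 3, 0]

Each entry (A^⊗3)_ij equals the minimum over all length-3 walks i = v_0 → v_1 → … → v_3 = j of Σ_t A[v_t][v_{t+1}]. For example, for (i, j) = (0, 2) we minimise over 9 possible intermediate vertex sequences; the minimum is 0, attained along the walk 0 → 2 → 2 → 2.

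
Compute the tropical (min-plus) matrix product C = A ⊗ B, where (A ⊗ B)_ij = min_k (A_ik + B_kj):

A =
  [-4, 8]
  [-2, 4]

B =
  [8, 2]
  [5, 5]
A ⊗ B =
  [4, -2]
  [6, 0]

Apply the min-plus product entry-by-entry:
  C[0][0] = min over k of (A[0][0] + B[0][0] = -4 + 8 = 4, A[0][1] + B[1][0] = 8 + 5 = 13) = 4 (attained at k = 0)
  C[0][1] = min over k of (A[0][0] + B[0][1] = -4 + 2 = -2, A[0][1] + B[1][1] = 8 + 5 = 13) = -2 (attained at k = 0)
  C[1][0] = min over k of (A[1][0] + B[0][0] = -2 + 8 = 6, A[1][1] + B[1][0] = 4 + 5 = 9) = 6 (attained at k = 0)
  C[1][1] = min over k of (A[1][0] + B[0][1] = -2 + 2 = 0, A[1][1] + B[1][1] = 4 + 5 = 9) = 0 (attained at k = 0)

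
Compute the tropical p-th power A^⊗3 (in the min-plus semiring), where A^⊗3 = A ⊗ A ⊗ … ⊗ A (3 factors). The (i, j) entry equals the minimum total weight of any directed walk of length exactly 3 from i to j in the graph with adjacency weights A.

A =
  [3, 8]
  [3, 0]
A^⊗3 =
  [9, 8]
  [3, 0]

Each entry (A^⊗3)_ij equals the minimum over all length-3 walks i = v_0 → v_1 → … → v_3 = j of Σ_t A[v_t][v_{t+1}]. For example, for (i, j) = (0, 1) we minimise over 4 possible intermediate vertex sequences; the minimum is 8, attained along the walk 0 → 1 → 1 → 1.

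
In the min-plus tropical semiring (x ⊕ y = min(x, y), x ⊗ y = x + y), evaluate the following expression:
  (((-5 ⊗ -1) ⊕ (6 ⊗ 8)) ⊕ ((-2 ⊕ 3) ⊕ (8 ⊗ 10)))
(((-5 ⊗ -1) ⊕ (6 ⊗ 8)) ⊕ ((-2 ⊕ 3) ⊕ (8 ⊗ 10))) = -6

Expand innermost to outermost. Recall ⊕ takes the minimum of its arguments and ⊗ takes their sum. Working out the expression (((-5 ⊗ -1) ⊕ (6 ⊗ 8)) ⊕ ((-2 ⊕ 3) ⊕ (8 ⊗ 10))) gives -6.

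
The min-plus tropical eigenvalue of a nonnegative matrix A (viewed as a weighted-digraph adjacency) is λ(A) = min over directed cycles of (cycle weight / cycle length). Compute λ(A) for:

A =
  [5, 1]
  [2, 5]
λ(A) = 3/2

Enumerate directed cycles and compute their means (weight / length). Sample:
  cycle 0 → 0: weight = 5, length = 1, mean = 5/1 ≈ 5.000
  cycle 1 → 1: weight = 5, length = 1, mean = 5/1 ≈ 5.000
  cycle 0 → 1 → 0: weight = 3, length = 2, mean = 3/2 ≈ 1.500
  cycle 1 → 0 → 1: weight = 3, length = 2, mean = 3/2 ≈ 1.500
Minimum mean = 1.500, attained e.g. along the cycle 0 → 1 → 0 with weight 3 and length 2. So λ(A) = 3/2 = 3/2.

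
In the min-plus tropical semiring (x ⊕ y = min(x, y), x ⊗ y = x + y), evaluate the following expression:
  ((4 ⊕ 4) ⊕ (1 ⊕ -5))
((4 ⊕ 4) ⊕ (1 ⊕ -5)) = -5

Expand innermost to outermost. Recall ⊕ takes the minimum of its arguments and ⊗ takes their sum. Working out the expression ((4 ⊕ 4) ⊕ (1 ⊕ -5)) gives -5.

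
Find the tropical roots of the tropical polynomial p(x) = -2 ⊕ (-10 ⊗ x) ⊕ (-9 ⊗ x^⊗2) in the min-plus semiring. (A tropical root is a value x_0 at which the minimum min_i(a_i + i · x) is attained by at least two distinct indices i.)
Roots: {-1, 8}

Each tropical root is a break point of the lower envelope of the lines y = a_i + i · x (there are 3 lines, with slopes 0, 1, ..., 2). Only the lines that attain the minimum somewhere contribute to roots; other lines are dominated. Here the surviving (envelope) indices are i = 2, i = 1, i = 0.
Intersections between consecutive envelope lines give the roots: for adjacent envelope indices i < j the intersection is x = (a_i − a_j) / (j − i). Reading off the sorted break points: {-1, 8}.
Verification: at each break x_0, at least two indices attain the minimum of min_i(a_i + i · x_0).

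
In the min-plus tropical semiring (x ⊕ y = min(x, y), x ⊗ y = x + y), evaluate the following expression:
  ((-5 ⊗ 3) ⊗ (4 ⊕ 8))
((-5 ⊗ 3) ⊗ (4 ⊕ 8)) = 2

Expand innermost to outermost. Recall ⊕ takes the minimum of its arguments and ⊗ takes their sum. Working out the expression ((-5 ⊗ 3) ⊗ (4 ⊕ 8)) gives 2.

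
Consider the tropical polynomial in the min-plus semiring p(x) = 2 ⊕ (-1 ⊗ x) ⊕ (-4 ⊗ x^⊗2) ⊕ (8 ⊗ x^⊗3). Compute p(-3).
p(-3) = -10

A tropical monomial a ⊗ x^⊗i evaluates to a + i · x. Evaluating each term at x = -3:
  Term 0 contributes 2 + 0 · -3 = 2
  Term 1 contributes -1 + 1 · -3 = -4
  Term 2 contributes -4 + 2 · -3 = -10
  Term 3 contributes 8 + 3 · -3 = -1
p(-3) = ⊕ of these = min[2, -4, -10, -1] = -10.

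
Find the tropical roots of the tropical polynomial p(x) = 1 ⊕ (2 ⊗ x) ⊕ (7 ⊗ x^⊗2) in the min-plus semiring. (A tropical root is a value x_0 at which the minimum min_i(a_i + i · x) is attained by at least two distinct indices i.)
Roots: {-5, -1}

Each tropical root is a break point of the lower envelope of the lines y = a_i + i · x (there are 3 lines, with slopes 0, 1, ..., 2). Only the lines that attain the minimum somewhere contribute to roots; other lines are dominated. Here the surviving (envelope) indices are i = 2, i = 1, i = 0.
Intersections between consecutive envelope lines give the roots: for adjacent envelope indices i < j the intersection is x = (a_i − a_j) / (j − i). Reading off the sorted break points: {-5, -1}.
Verification: at each break x_0, at least two indices attain the minimum of min_i(a_i + i · x_0).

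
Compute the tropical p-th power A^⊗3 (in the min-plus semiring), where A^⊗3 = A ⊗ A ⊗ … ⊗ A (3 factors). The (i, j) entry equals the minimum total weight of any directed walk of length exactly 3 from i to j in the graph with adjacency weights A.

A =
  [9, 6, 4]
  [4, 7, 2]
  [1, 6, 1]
A^⊗3 =
  [6, 11, 6]
  [4, 9, 4]
  [3, 8, 3]

Each entry (A^⊗3)_ij equals the minimum over all length-3 walks i = v_0 → v_1 → … → v_3 = j of Σ_t A[v_t][v_{t+1}]. For example, for (i, j) = (0, 2) we minimise over 9 possible intermediate vertex sequences; the minimum is 6, attained along the walk 0 → 2 → 2 → 2.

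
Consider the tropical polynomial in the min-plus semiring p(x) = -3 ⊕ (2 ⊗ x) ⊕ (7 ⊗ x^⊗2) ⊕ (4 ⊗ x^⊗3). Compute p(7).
p(7) = -3

A tropical monomial a ⊗ x^⊗i evaluates to a + i · x. Evaluating each term at x = 7:
  Term 0 contributes -3 + 0 · 7 = -3
  Term 1 contributes 2 + 1 · 7 = 9
  Term 2 contributes 7 + 2 · 7 = 21
  Term 3 contributes 4 + 3 · 7 = 25
p(7) = ⊕ of these = min[-3, 9, 21, 25] = -3.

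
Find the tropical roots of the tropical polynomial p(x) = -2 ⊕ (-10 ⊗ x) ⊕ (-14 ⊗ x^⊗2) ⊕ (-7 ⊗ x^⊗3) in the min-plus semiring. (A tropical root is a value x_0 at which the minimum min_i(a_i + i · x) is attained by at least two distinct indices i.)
Roots: {-7, 4, 8}

Each tropical root is a break point of the lower envelope of the lines y = a_i + i · x (there are 4 lines, with slopes 0, 1, ..., 3). Only the lines that attain the minimum somewhere contribute to roots; other lines are dominated. Here the surviving (envelope) indices are i = 3, i = 2, i = 1, i = 0.
Intersections between consecutive envelope lines give the roots: for adjacent envelope indices i < j the intersection is x = (a_i − a_j) / (j − i). Reading off the sorted break points: {-7, 4, 8}.
Verification: at each break x_0, at least two indices attain the minimum of min_i(a_i + i · x_0).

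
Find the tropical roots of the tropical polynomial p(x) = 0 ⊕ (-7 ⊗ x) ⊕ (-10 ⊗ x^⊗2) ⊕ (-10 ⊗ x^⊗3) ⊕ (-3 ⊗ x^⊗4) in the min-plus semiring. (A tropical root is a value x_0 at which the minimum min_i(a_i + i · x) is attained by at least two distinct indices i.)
Roots: {-7, 0, 3, 7}

Each tropical root is a break point of the lower envelope of the lines y = a_i + i · x (there are 5 lines, with slopes 0, 1, ..., 4). Only the lines that attain the minimum somewhere contribute to roots; other lines are dominated. Here the surviving (envelope) indices are i = 4, i = 3, i = 2, i = 1, i = 0.
Intersections between consecutive envelope lines give the roots: for adjacent envelope indices i < j the intersection is x = (a_i − a_j) / (j − i). Reading off the sorted break points: {-7, 0, 3, 7}.
Verification: at each break x_0, at least two indices attain the minimum of min_i(a_i + i · x_0).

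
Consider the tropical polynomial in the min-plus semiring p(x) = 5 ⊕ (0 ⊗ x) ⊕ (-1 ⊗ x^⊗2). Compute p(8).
p(8) = 5

A tropical monomial a ⊗ x^⊗i evaluates to a + i · x. Evaluating each term at x = 8:
  Term 0 contributes 5 + 0 · 8 = 5
  Term 1 contributes 0 + 1 · 8 = 8
  Term 2 contributes -1 + 2 · 8 = 15
p(8) = ⊕ of these = min[5, 8, 15] = 5.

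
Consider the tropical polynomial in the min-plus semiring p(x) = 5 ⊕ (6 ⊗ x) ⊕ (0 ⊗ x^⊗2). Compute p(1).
p(1) = 2

A tropical monomial a ⊗ x^⊗i evaluates to a + i · x. Evaluating each term at x = 1:
  Term 0 contributes 5 + 0 · 1 = 5
  Term 1 contributes 6 + 1 · 1 = 7
  Term 2 contributes 0 + 2 · 1 = 2
p(1) = ⊕ of these = min[5, 7, 2] = 2.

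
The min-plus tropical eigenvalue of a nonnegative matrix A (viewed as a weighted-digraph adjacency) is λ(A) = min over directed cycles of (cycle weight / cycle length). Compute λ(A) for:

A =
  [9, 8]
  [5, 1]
λ(A) = 1

Enumerate directed cycles and compute their means (weight / length). Sample:
  cycle 0 → 0: weight = 9, length = 1, mean = 9/1 ≈ 9.000
  cycle 1 → 1: weight = 1, length = 1, mean = 1/1 ≈ 1.000
  cycle 0 → 1 → 0: weight = 13, length = 2, mean = 13/2 ≈ 6.500
  cycle 1 → 0 → 1: weight = 13, length = 2, mean = 13/2 ≈ 6.500
Minimum mean = 1.000, attained e.g. along the cycle 1 → 1 with weight 1 and length 1. So λ(A) = 1/1 = 1.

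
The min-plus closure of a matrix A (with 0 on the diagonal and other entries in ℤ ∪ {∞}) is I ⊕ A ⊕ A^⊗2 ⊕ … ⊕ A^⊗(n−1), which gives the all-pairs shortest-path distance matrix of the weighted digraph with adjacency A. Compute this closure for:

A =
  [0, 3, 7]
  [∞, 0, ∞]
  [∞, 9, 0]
Closure =
  [0, 3, 7]
  [∞, 0, ∞]
  [∞, 9, 0]

This is the Floyd-Warshall all-pairs shortest-path computation. For each intermediate vertex k = 0, 1, …, 2, update dist[i][j] ← min(dist[i][j], dist[i][k] + dist[k][j]). The final matrix gives, for each (i, j), the minimum total weight of any directed path from i to j (possibly empty when i = j).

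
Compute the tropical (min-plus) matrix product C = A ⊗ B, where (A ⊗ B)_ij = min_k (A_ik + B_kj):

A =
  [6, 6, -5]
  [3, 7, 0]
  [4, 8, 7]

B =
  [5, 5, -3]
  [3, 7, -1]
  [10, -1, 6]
A ⊗ B =
  [5, -6, 1]
  [8, -1, 0]
  [9, 6, 1]

Apply the min-plus product entry-by-entry:
  C[0][0] = min over k of (A[0][0] + B[0][0] = 6 + 5 = 11, A[0][1] + B[1][0] = 6 + 3 = 9, A[0][2] + B[2][0] = -5 + 10 = 5) = 5 (attained at k = 2)
  C[0][1] = min over k of (A[0][0] + B[0][1] = 6 + 5 = 11, A[0][1] + B[1][1] = 6 + 7 = 13, A[0][2] + B[2][1] = -5 + -1 = -6) = -6 (attained at k = 2)
  C[0][2] = min over k of (A[0][0] + B[0][2] = 6 + -3 = 3, A[0][1] + B[1][2] = 6 + -1 = 5, A[0][2] + B[2][2] = -5 + 6 = 1) = 1 (attained at k = 2)
  C[1][0] = min over k of (A[1][0] + B[0][0] = 3 + 5 = 8, A[1][1] + B[1][0] = 7 + 3 = 10, A[1][2] + B[2][0] = 0 + 10 = 10) = 8 (attained at k = 0)
  C[1][1] = min over k of (A[1][0] + B[0][1] = 3 + 5 = 8, A[1][1] + B[1][1] = 7 + 7 = 14, A[1][2] + B[2][1] = 0 + -1 = -1) = -1 (attained at k = 2)
  C[1][2] = min over k of (A[1][0] + B[0][2] = 3 + -3 = 0, A[1][1] + B[1][2] = 7 + -1 = 6, A[1][2] + B[2][2] = 0 + 6 = 6) = 0 (attained at k = 0)
  C[2][0] = min over k of (A[2][0] + B[0][0] = 4 + 5 = 9, A[2][1] + B[1][0] = 8 + 3 = 11, A[2][2] + B[2][0] = 7 + 10 = 17) = 9 (attained at k = 0)
  C[2][1] = min over k of (A[2][0] + B[0][1] = 4 + 5 = 9, A[2][1] + B[1][1] = 8 + 7 = 15, A[2][2] + B[2][1] = 7 + -1 = 6) = 6 (attained at k = 2)
  C[2][2] = min over k of (A[2][0] + B[0][2] = 4 + -3 = 1, A[2][1] + B[1][2] = 8 + -1 = 7, A[2][2] + B[2][2] = 7 + 6 = 13) = 1 (attained at k = 0)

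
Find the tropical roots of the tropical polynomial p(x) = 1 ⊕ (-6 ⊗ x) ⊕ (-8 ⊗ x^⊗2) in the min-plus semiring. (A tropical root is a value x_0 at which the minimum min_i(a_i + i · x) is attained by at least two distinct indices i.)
Roots: {2, 7}

Each tropical root is a break point of the lower envelope of the lines y = a_i + i · x (there are 3 lines, with slopes 0, 1, ..., 2). Only the lines that attain the minimum somewhere contribute to roots; other lines are dominated. Here the surviving (envelope) indices are i = 2, i = 1, i = 0.
Intersections between consecutive envelope lines give the roots: for adjacent envelope indices i < j the intersection is x = (a_i − a_j) / (j − i). Reading off the sorted break points: {2, 7}.
Verification: at each break x_0, at least two indices attain the minimum of min_i(a_i + i · x_0).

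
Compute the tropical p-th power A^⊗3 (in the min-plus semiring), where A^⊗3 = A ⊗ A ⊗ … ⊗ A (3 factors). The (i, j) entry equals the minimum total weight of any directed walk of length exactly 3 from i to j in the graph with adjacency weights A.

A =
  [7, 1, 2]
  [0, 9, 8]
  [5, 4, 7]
A^⊗3 =
  [6, 2, 3]
  [1, 6, 9]
  [6, 5, 6]

Each entry (A^⊗3)_ij equals the minimum over all length-3 walks i = v_0 → v_1 → … → v_3 = j of Σ_t A[v_t][v_{t+1}]. For example, for (i, j) = (0, 2) we minimise over 9 possible intermediate vertex sequences; the minimum is 3, attained along the walk 0 → 1 → 0 → 2.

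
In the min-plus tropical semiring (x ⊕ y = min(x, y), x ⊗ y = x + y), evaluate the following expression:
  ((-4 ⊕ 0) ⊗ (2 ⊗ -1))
((-4 ⊕ 0) ⊗ (2 ⊗ -1)) = -3

Expand innermost to outermost. Recall ⊕ takes the minimum of its arguments and ⊗ takes their sum. Working out the expression ((-4 ⊕ 0) ⊗ (2 ⊗ -1)) gives -3.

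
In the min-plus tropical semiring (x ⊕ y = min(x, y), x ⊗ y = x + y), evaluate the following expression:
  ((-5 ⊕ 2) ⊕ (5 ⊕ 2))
((-5 ⊕ 2) ⊕ (5 ⊕ 2)) = -5

Expand innermost to outermost. Recall ⊕ takes the minimum of its arguments and ⊗ takes their sum. Working out the expression ((-5 ⊕ 2) ⊕ (5 ⊕ 2)) gives -5.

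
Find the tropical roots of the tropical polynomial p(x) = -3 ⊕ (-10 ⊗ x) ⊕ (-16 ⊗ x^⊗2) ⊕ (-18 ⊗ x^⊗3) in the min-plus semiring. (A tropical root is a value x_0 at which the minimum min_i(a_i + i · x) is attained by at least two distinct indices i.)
Roots: {2, 6, 7}

Each tropical root is a break point of the lower envelope of the lines y = a_i + i · x (there are 4 lines, with slopes 0, 1, ..., 3). Only the lines that attain the minimum somewhere contribute to roots; other lines are dominated. Here the surviving (envelope) indices are i = 3, i = 2, i = 1, i = 0.
Intersections between consecutive envelope lines give the roots: for adjacent envelope indices i < j the intersection is x = (a_i − a_j) / (j − i). Reading off the sorted break points: {2, 6, 7}.
Verification: at each break x_0, at least two indices attain the minimum of min_i(a_i + i · x_0).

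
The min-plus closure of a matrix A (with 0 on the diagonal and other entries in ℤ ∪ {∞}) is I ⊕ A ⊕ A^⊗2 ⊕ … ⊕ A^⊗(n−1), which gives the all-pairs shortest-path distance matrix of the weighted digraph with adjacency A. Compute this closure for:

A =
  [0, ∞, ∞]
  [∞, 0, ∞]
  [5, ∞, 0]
Closure =
  [0, ∞, ∞]
  [∞, 0, ∞]
  [5, ∞, 0]

This is the Floyd-Warshall all-pairs shortest-path computation. For each intermediate vertex k = 0, 1, …, 2, update dist[i][j] ← min(dist[i][j], dist[i][k] + dist[k][j]). The final matrix gives, for each (i, j), the minimum total weight of any directed path from i to j (possibly empty when i = j).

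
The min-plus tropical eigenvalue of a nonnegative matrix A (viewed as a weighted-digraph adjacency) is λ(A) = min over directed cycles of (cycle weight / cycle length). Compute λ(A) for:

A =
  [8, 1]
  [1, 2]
λ(A) = 1

Enumerate directed cycles and compute their means (weight / length). Sample:
  cycle 0 → 0: weight = 8, length = 1, mean = 8/1 ≈ 8.000
  cycle 1 → 1: weight = 2, length = 1, mean = 2/1 ≈ 2.000
  cycle 0 → 1 → 0: weight = 2, length = 2, mean = 2/2 ≈ 1.000
  cycle 1 → 0 → 1: weight = 2, length = 2, mean = 2/2 ≈ 1.000
Minimum mean = 1.000, attained e.g. along the cycle 0 → 1 → 0 with weight 2 and length 2. So λ(A) = 2/2 = 1.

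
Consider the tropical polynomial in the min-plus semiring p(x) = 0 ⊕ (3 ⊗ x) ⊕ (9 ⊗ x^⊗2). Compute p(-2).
p(-2) = 0

A tropical monomial a ⊗ x^⊗i evaluates to a + i · x. Evaluating each term at x = -2:
  Term 0 contributes 0 + 0 · -2 = 0
  Term 1 contributes 3 + 1 · -2 = 1
  Term 2 contributes 9 + 2 · -2 = 5
p(-2) = ⊕ of these = min[0, 1, 5] = 0.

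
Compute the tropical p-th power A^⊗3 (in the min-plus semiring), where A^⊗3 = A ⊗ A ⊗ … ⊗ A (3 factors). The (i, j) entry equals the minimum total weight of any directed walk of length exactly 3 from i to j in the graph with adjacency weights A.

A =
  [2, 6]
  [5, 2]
A^⊗3 =
  [6, 10]
  [9, 6]

Each entry (A^⊗3)_ij equals the minimum over all length-3 walks i = v_0 → v_1 → … → v_3 = j of Σ_t A[v_t][v_{t+1}]. For example, for (i, j) = (0, 1) we minimise over 4 possible intermediate vertex sequences; the minimum is 10, attained along the walk 0 → 0 → 0 → 1.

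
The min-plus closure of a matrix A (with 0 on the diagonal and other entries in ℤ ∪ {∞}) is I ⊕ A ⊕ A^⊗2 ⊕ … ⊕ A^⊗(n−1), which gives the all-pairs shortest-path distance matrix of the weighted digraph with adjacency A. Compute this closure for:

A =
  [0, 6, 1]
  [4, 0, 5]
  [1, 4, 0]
Closure =
  [0, 5, 1]
  [4, 0, 5]
  [1, 4, 0]

This is the Floyd-Warshall all-pairs shortest-path computation. For each intermediate vertex k = 0, 1, …, 2, update dist[i][j] ← min(dist[i][j], dist[i][k] + dist[k][j]). The final matrix gives, for each (i, j), the minimum total weight of any directed path from i to j (possibly empty when i = j).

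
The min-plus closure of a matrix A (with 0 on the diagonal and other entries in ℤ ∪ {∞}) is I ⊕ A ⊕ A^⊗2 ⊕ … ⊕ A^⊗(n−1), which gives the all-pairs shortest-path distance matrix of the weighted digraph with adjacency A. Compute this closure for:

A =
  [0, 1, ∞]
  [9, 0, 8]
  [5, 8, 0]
Closure =
  [0, 1, 9]
  [9, 0, 8]
  [5, 6, 0]

This is the Floyd-Warshall all-pairs shortest-path computation. For each intermediate vertex k = 0, 1, …, 2, update dist[i][j] ← min(dist[i][j], dist[i][k] + dist[k][j]). The final matrix gives, for each (i, j), the minimum total weight of any directed path from i to j (possibly empty when i = j).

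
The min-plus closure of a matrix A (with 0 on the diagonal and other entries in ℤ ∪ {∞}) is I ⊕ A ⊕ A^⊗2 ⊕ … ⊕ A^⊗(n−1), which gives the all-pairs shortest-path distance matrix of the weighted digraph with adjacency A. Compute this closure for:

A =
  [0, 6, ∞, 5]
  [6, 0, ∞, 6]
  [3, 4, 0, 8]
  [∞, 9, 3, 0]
Closure =
  [0, 6, 8, 5]
  [6, 0, 9, 6]
  [3, 4, 0, 8]
  [6, 7, 3, 0]

This is the Floyd-Warshall all-pairs shortest-path computation. For each intermediate vertex k = 0, 1, …, 3, update dist[i][j] ← min(dist[i][j], dist[i][k] + dist[k][j]). The final matrix gives, for each (i, j), the minimum total weight of any directed path from i to j (possibly empty when i = j).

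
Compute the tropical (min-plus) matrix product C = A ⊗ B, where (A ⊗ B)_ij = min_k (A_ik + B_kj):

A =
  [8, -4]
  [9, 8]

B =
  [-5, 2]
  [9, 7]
A ⊗ B =
  [3, 3]
  [4, 11]

Apply the min-plus product entry-by-entry:
  C[0][0] = min over k of (A[0][0] + B[0][0] = 8 + -5 = 3, A[0][1] + B[1][0] = -4 + 9 = 5) = 3 (attained at k = 0)
  C[0][1] = min over k of (A[0][0] + B[0][1] = 8 + 2 = 10, A[0][1] + B[1][1] = -4 + 7 = 3) = 3 (attained at k = 1)
  C[1][0] = min over k of (A[1][0] + B[0][0] = 9 + -5 = 4, A[1][1] + B[1][0] = 8 + 9 = 17) = 4 (attained at k = 0)
  C[1][1] = min over k of (A[1][0] + B[0][1] = 9 + 2 = 11, A[1][1] + B[1][1] = 8 + 7 = 15) = 11 (attained at k = 0)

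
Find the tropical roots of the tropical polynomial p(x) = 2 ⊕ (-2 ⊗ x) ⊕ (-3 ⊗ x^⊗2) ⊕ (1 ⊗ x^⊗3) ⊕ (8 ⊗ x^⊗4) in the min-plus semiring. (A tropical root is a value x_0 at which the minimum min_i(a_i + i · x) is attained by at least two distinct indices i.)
Roots: {-7, -4, 1, 4}

Each tropical root is a break point of the lower envelope of the lines y = a_i + i · x (there are 5 lines, with slopes 0, 1, ..., 4). Only the lines that attain the minimum somewhere contribute to roots; other lines are dominated. Here the surviving (envelope) indices are i = 4, i = 3, i = 2, i = 1, i = 0.
Intersections between consecutive envelope lines give the roots: for adjacent envelope indices i < j the intersection is x = (a_i − a_j) / (j − i). Reading off the sorted break points: {-7, -4, 1, 4}.
Verification: at each break x_0, at least two indices attain the minimum of min_i(a_i + i · x_0).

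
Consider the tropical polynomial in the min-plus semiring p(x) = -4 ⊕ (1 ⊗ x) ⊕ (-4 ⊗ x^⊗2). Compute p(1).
p(1) = -4

A tropical monomial a ⊗ x^⊗i evaluates to a + i · x. Evaluating each term at x = 1:
  Term 0 contributes -4 + 0 · 1 = -4
  Term 1 contributes 1 + 1 · 1 = 2
  Term 2 contributes -4 + 2 · 1 = -2
p(1) = ⊕ of these = min[-4, 2, -2] = -4.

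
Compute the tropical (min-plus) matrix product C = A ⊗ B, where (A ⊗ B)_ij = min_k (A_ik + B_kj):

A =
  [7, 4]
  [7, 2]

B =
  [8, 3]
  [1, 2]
A ⊗ B =
  [5, 6]
  [3, 4]

Apply the min-plus product entry-by-entry:
  C[0][0] = min over k of (A[0][0] + B[0][0] = 7 + 8 = 15, A[0][1] + B[1][0] = 4 + 1 = 5) = 5 (attained at k = 1)
  C[0][1] = min over k of (A[0][0] + B[0][1] = 7 + 3 = 10, A[0][1] + B[1][1] = 4 + 2 = 6) = 6 (attained at k = 1)
  C[1][0] = min over k of (A[1][0] + B[0][0] = 7 + 8 = 15, A[1][1] + B[1][0] = 2 + 1 = 3) = 3 (attained at k = 1)
  C[1][1] = min over k of (A[1][0] + B[0][1] = 7 + 3 = 10, A[1][1] + B[1][1] = 2 + 2 = 4) = 4 (attained at k = 1)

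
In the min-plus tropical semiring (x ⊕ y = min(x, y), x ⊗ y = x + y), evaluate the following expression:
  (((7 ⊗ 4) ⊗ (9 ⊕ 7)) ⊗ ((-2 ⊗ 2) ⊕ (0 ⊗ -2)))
(((7 ⊗ 4) ⊗ (9 ⊕ 7)) ⊗ ((-2 ⊗ 2) ⊕ (0 ⊗ -2))) = 16

Expand innermost to outermost. Recall ⊕ takes the minimum of its arguments and ⊗ takes their sum. Working out the expression (((7 ⊗ 4) ⊗ (9 ⊕ 7)) ⊗ ((-2 ⊗ 2) ⊕ (0 ⊗ -2))) gives 16.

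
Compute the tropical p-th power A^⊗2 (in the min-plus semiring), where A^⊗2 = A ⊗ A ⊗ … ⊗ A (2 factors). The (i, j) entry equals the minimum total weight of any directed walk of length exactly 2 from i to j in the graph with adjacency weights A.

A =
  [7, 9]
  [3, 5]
A^⊗2 =
  [12, 14]
  [8, 10]

Each entry (A^⊗2)_ij equals the minimum over all length-2 walks i = v_0 → v_1 → … → v_2 = j of Σ_t A[v_t][v_{t+1}]. For example, for (i, j) = (0, 1) we minimise over 2 possible intermediate vertex sequences; the minimum is 14, attained along the walk 0 → 1 → 1.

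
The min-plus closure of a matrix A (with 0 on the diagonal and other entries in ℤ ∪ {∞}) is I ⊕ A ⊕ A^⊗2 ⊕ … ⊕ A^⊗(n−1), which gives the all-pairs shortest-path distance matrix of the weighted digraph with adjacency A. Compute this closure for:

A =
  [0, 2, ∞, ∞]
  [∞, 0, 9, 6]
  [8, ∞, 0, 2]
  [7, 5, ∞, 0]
Closure =
  [0, 2, 11, 8]
  [13, 0, 9, 6]
  [8, 7, 0, 2]
  [7, 5, 14, 0]

This is the Floyd-Warshall all-pairs shortest-path computation. For each intermediate vertex k = 0, 1, …, 3, update dist[i][j] ← min(dist[i][j], dist[i][k] + dist[k][j]). The final matrix gives, for each (i, j), the minimum total weight of any directed path from i to j (possibly empty when i = j).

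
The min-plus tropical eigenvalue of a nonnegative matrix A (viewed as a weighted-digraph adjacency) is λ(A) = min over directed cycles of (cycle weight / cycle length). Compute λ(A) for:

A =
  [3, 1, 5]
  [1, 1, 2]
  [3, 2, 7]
λ(A) = 1

Enumerate directed cycles and compute their means (weight / length). Sample:
  cycle 0 → 0: weight = 3, length = 1, mean = 3/1 ≈ 3.000
  cycle 1 → 1: weight = 1, length = 1, mean = 1/1 ≈ 1.000
  cycle 2 → 2: weight = 7, length = 1, mean = 7/1 ≈ 7.000
  cycle 0 → 1 → 0: weight = 2, length = 2, mean = 2/2 ≈ 1.000
  cycle 0 → 2 → 0: weight = 8, length = 2, mean = 8/2 ≈ 4.000
  cycle 1 → 0 → 1: weight = 2, length = 2, mean = 2/2 ≈ 1.000
Minimum mean = 1.000, attained e.g. along the cycle 1 → 1 with weight 1 and length 1. So λ(A) = 1/1 = 1.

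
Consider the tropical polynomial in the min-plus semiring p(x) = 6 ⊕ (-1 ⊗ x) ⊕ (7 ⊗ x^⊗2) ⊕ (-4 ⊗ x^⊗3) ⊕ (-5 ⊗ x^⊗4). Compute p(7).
p(7) = 6

A tropical monomial a ⊗ x^⊗i evaluates to a + i · x. Evaluating each term at x = 7:
  Term 0 contributes 6 + 0 · 7 = 6
  Term 1 contributes -1 + 1 · 7 = 6
  Term 2 contributes 7 + 2 · 7 = 21
  Term 3 contributes -4 + 3 · 7 = 17
  Term 4 contributes -5 + 4 · 7 = 23
p(7) = ⊕ of these = min[6, 6, 21, 17, 23] = 6.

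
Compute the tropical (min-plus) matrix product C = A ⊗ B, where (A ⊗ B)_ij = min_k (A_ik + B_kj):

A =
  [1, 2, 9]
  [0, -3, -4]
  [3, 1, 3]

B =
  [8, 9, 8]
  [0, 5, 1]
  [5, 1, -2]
A ⊗ B =
  [2, 7, 3]
  [-3, -3, -6]
  [1, 4, 1]

Apply the min-plus product entry-by-entry:
  C[0][0] = min over k of (A[0][0] + B[0][0] = 1 + 8 = 9, A[0][1] + B[1][0] = 2 + 0 = 2, A[0][2] + B[2][0] = 9 + 5 = 14) = 2 (attained at k = 1)
  C[0][1] = min over k of (A[0][0] + B[0][1] = 1 + 9 = 10, A[0][1] + B[1][1] = 2 + 5 = 7, A[0][2] + B[2][1] = 9 + 1 = 10) = 7 (attained at k = 1)
  C[0][2] = min over k of (A[0][0] + B[0][2] = 1 + 8 = 9, A[0][1] + B[1][2] = 2 + 1 = 3, A[0][2] + B[2][2] = 9 + -2 = 7) = 3 (attained at k = 1)
  C[1][0] = min over k of (A[1][0] + B[0][0] = 0 + 8 = 8, A[1][1] + B[1][0] = -3 + 0 = -3, A[1][2] + B[2][0] = -4 + 5 = 1) = -3 (attained at k = 1)
  C[1][1] = min over k of (A[1][0] + B[0][1] = 0 + 9 = 9, A[1][1] + B[1][1] = -3 + 5 = 2, A[1][2] + B[2][1] = -4 + 1 = -3) = -3 (attained at k = 2)
  C[1][2] = min over k of (A[1][0] + B[0][2] = 0 + 8 = 8, A[1][1] + B[1][2] = -3 + 1 = -2, A[1][2] + B[2][2] = -4 + -2 = -6) = -6 (attained at k = 2)
  C[2][0] = min over k of (A[2][0] + B[0][0] = 3 + 8 = 11, A[2][1] + B[1][0] = 1 + 0 = 1, A[2][2] + B[2][0] = 3 + 5 = 8) = 1 (attained at k = 1)
  C[2][1] = min over k of (A[2][0] + B[0][1] = 3 + 9 = 12, A[2][1] + B[1][1] = 1 + 5 = 6, A[2][2] + B[2][1] = 3 + 1 = 4) = 4 (attained at k = 2)
  C[2][2] = min over k of (A[2][0] + B[0][2] = 3 + 8 = 11, A[2][1] + B[1][2] = 1 + 1 = 2, A[2][2] + B[2][2] = 3 + -2 = 1) = 1 (attained at k = 2)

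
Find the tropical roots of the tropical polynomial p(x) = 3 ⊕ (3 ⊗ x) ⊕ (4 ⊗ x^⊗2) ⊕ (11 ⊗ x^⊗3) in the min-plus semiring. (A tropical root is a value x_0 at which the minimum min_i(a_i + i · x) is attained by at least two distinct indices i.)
Roots: {-7, -1, 0}

Each tropical root is a break point of the lower envelope of the lines y = a_i + i · x (there are 4 lines, with slopes 0, 1, ..., 3). Only the lines that attain the minimum somewhere contribute to roots; other lines are dominated. Here the surviving (envelope) indices are i = 3, i = 2, i = 1, i = 0.
Intersections between consecutive envelope lines give the roots: for adjacent envelope indices i < j the intersection is x = (a_i − a_j) / (j − i). Reading off the sorted break points: {-7, -1, 0}.
Verification: at each break x_0, at least two indices attain the minimum of min_i(a_i + i · x_0).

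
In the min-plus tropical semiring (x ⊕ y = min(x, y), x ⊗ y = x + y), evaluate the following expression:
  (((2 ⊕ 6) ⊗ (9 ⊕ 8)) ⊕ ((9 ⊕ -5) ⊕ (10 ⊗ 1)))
(((2 ⊕ 6) ⊗ (9 ⊕ 8)) ⊕ ((9 ⊕ -5) ⊕ (10 ⊗ 1))) = -5

Expand innermost to outermost. Recall ⊕ takes the minimum of its arguments and ⊗ takes their sum. Working out the expression (((2 ⊕ 6) ⊗ (9 ⊕ 8)) ⊕ ((9 ⊕ -5) ⊕ (10 ⊗ 1))) gives -5.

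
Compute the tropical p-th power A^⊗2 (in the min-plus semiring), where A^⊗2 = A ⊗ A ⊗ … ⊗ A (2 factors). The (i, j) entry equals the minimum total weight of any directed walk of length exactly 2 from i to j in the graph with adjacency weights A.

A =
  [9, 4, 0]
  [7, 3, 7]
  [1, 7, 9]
A^⊗2 =
  [1, 7, 9]
  [8, 6, 7]
  [10, 5, 1]

Each entry (A^⊗2)_ij equals the minimum over all length-2 walks i = v_0 → v_1 → … → v_2 = j of Σ_t A[v_t][v_{t+1}]. For example, for (i, j) = (0, 2) we minimise over 3 possible intermediate vertex sequences; the minimum is 9, attained along the walk 0 → 0 → 2.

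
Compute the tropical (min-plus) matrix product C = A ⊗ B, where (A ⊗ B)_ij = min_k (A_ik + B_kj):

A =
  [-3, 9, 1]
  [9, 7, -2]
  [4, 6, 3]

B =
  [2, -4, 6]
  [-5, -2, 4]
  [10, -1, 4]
A ⊗ B =
  [-1, -7, 3]
  [2, -3, 2]
  [1, 0, 7]

Apply the min-plus product entry-by-entry:
  C[0][0] = min over k of (A[0][0] + B[0][0] = -3 + 2 = -1, A[0][1] + B[1][0] = 9 + -5 = 4, A[0][2] + B[2][0] = 1 + 10 = 11) = -1 (attained at k = 0)
  C[0][1] = min over k of (A[0][0] + B[0][1] = -3 + -4 = -7, A[0][1] + B[1][1] = 9 + -2 = 7, A[0][2] + B[2][1] = 1 + -1 = 0) = -7 (attained at k = 0)
  C[0][2] = min over k of (A[0][0] + B[0][2] = -3 + 6 = 3, A[0][1] + B[1][2] = 9 + 4 = 13, A[0][2] + B[2][2] = 1 + 4 = 5) = 3 (attained at k = 0)
  C[1][0] = min over k of (A[1][0] + B[0][0] = 9 + 2 = 11, A[1][1] + B[1][0] = 7 + -5 = 2, A[1][2] + B[2][0] = -2 + 10 = 8) = 2 (attained at k = 1)
  C[1][1] = min over k of (A[1][0] + B[0][1] = 9 + -4 = 5, A[1][1] + B[1][1] = 7 + -2 = 5, A[1][2] + B[2][1] = -2 + -1 = -3) = -3 (attained at k = 2)
  C[1][2] = min over k of (A[1][0] + B[0][2] = 9 + 6 = 15, A[1][1] + B[1][2] = 7 + 4 = 11, A[1][2] + B[2][2] = -2 + 4 = 2) = 2 (attained at k = 2)
  C[2][0] = min over k of (A[2][0] + B[0][0] = 4 + 2 = 6, A[2][1] + B[1][0] = 6 + -5 = 1, A[2][2] + B[2][0] = 3 + 10 = 13) = 1 (attained at k = 1)
  C[2][1] = min over k of (A[2][0] + B[0][1] = 4 + -4 = 0, A[2][1] + B[1][1] = 6 + -2 = 4, A[2][2] + B[2][1] = 3 + -1 = 2) = 0 (attained at k = 0)
  C[2][2] = min over k of (A[2][0] + B[0][2] = 4 + 6 = 10, A[2][1] + B[1][2] = 6 + 4 = 10, A[2][2] + B[2][2] = 3 + 4 = 7) = 7 (attained at k = 2)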